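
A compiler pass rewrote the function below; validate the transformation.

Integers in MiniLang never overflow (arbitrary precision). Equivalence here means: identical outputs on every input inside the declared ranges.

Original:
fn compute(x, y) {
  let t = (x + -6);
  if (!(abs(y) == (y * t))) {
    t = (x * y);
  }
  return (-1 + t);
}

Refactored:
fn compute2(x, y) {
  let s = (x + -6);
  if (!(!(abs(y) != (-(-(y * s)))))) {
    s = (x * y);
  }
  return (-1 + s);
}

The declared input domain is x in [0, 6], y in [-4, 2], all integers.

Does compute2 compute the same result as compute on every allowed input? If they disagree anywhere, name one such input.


Behavior is preserved: although boolean connective usage differs; comparison usage differs; local variable names differ, the outputs never diverge.
One worked example (x=1, y=0) — compute: t = -5; (!(abs(y) == (y * t))) -> false; return -6; compute2: s = -5; (!(!(abs(y) != (-(-(y * s)))))) -> false; return -6; agreement on -6.
Checked all 49 inputs in the declared domain: the outputs agree on every one.
verdict: equivalent


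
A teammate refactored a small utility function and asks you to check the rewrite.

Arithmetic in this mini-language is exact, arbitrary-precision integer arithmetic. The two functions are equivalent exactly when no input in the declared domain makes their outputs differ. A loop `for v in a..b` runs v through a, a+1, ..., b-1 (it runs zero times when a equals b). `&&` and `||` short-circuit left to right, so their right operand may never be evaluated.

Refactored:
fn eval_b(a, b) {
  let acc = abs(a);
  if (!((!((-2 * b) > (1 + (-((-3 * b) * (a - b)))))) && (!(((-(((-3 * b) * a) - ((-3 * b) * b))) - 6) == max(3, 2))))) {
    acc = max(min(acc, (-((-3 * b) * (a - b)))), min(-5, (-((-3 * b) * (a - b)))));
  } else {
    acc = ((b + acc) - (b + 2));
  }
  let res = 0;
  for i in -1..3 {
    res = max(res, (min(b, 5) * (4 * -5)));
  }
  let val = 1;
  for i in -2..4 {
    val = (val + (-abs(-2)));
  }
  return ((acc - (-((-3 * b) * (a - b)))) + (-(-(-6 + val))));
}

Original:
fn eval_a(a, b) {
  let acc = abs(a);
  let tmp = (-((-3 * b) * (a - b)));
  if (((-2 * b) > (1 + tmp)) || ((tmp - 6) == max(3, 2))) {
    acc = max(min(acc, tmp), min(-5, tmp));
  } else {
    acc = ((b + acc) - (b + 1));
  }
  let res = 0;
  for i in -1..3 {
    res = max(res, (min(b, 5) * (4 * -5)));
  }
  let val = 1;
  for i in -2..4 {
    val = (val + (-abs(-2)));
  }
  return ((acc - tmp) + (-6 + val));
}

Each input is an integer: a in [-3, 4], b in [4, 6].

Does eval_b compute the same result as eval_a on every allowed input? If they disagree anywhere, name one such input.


There is a counterexample at a=4, b=4: -14 on one side, -15 on the other.
eval_a: acc=4, then tmp=0, then (((-2 * b) > (1 + tmp)) || ((tmp - 6) == max(3, 2))) is false, then acc=3, then res=0, then (i=-1), then res=0, then (i=0), then res=0, then (i=1), then res=0, then (i=2), then res=0, then val=1, then (i=-2), then val=-1, then (i=-1), then val=-3, then (i=0), then val=-5, then (i=1), then val=-7, then (i=2), then val=-9, then (i=3), then val=-11, then returns -14
eval_b: acc=4, then (!((!((-2 * b) > (1 + (-((-3 * b) * (a - b)))))) && (!(((-(((-3 * b) * a) - ((-3 * b) * b))) - 6) == max(3, 2))))) is false, then acc=2, then res=0, then (i=-1), then res=0, then (i=0), then res=0, then (i=1), then res=0, then (i=2), then res=0, then val=1, then (i=-2), then val=-1, then (i=-1), then val=-3, then (i=0), then val=-5, then (i=1), then val=-7, then (i=2), then val=-9, then (i=3), then val=-11, then returns -15
verdict: not equivalent; witness: a=4, b=4


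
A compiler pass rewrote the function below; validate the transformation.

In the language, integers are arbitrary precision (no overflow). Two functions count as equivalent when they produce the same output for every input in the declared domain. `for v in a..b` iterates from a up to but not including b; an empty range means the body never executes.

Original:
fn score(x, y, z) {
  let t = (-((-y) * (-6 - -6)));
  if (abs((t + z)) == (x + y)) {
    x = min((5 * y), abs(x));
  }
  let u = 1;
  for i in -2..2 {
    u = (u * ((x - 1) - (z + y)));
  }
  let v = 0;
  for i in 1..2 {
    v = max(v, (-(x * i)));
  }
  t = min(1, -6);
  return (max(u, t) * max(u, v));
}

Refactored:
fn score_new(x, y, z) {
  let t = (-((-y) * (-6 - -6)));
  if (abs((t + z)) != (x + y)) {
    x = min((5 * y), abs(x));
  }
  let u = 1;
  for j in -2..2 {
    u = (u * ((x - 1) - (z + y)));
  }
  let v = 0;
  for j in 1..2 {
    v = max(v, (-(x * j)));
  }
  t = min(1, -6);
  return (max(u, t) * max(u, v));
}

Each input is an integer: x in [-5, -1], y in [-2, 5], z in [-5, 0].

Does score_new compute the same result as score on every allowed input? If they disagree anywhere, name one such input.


Input x=-5, y=-2, z=-5: 5 from score versus 65536 from score_new.
verdict: not equivalent; witness: x=-5, y=-2, z=-5


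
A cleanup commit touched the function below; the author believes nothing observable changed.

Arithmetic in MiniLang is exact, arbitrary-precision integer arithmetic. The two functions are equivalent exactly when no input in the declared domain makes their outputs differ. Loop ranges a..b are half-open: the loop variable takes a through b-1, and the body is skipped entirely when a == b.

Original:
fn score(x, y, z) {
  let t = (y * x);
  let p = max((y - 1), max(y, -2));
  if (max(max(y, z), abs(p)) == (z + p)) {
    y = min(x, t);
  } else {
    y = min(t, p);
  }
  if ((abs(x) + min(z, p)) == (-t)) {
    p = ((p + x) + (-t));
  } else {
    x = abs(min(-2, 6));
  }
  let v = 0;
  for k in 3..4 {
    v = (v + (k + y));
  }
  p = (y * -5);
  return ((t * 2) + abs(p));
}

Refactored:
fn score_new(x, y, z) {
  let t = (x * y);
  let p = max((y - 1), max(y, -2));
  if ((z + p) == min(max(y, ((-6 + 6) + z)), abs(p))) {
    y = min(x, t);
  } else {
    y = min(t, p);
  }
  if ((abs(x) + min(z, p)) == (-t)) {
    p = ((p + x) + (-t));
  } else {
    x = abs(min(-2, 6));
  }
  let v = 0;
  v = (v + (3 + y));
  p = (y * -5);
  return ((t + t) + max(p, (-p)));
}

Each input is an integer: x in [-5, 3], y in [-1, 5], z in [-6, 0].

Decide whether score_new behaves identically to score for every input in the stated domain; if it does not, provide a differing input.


One difference looks behavioral, but it never changes the outcome for any declared input.
As a probe, take x=-1, y=3, z=-3: score runs t := -3 | p := 3 | (max(max(y, z), abs(p)) == (z + p)): false | y := -3 | ((abs(x) + min(z, p)) == (-t)): false | x := 2 | v := 0 | iter k=3: | v := 0 | p := 15 | result 9; score_new runs t := -3 | p := 3 | ((z + p) == min(max(y, ((-6 + 6) + z)), abs(p))): false | y := -3 | ((abs(x) + min(z, p)) == (-t)): false | x := 2 | v := 0 | v := 0 | p := 15 | result 9; both end at 9.
Every one of the 441 inputs gives matching results.
verdict: equivalent


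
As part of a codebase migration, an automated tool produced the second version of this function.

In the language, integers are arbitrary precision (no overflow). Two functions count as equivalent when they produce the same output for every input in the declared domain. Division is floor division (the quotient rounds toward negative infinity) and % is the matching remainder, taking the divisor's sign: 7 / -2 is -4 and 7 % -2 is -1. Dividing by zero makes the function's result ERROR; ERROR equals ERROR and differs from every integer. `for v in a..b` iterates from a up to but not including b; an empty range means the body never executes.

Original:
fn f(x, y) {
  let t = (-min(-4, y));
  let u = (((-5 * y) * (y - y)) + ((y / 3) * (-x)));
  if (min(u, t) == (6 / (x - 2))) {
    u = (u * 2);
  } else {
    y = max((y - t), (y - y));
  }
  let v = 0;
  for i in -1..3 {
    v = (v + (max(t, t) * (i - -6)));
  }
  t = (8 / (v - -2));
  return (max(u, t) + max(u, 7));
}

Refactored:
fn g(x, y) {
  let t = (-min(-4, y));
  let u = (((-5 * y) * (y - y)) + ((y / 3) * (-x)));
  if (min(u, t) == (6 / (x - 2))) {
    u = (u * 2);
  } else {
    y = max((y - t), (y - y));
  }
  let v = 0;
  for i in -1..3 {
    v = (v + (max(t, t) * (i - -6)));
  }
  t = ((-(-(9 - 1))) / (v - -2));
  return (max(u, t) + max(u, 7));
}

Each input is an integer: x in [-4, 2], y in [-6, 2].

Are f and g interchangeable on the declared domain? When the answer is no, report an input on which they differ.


Equivalent — the differences include constant usage differs; also arithmetic usage differs, yet no declared input distinguishes the two.
As a probe, take x=1, y=-4: f runs t=4, then u=2, then (min(u, t) == (6 / (x - 2))) is false, then y=0, then v=0, then (i=-1), then v=20, then (i=0), then v=44, then (i=1), then v=72, then (i=2), then v=104, then t=0, then returns 9; g runs t=4, then u=2, then (min(u, t) == (6 / (x - 2))) is false, then y=0, then v=0, then (i=-1), then v=20, then (i=0), then v=44, then (i=1), then v=72, then (i=2), then v=104, then t=0, then returns 9; both end at 9.
Across all 63 domain points the two functions coincide.
verdict: equivalent


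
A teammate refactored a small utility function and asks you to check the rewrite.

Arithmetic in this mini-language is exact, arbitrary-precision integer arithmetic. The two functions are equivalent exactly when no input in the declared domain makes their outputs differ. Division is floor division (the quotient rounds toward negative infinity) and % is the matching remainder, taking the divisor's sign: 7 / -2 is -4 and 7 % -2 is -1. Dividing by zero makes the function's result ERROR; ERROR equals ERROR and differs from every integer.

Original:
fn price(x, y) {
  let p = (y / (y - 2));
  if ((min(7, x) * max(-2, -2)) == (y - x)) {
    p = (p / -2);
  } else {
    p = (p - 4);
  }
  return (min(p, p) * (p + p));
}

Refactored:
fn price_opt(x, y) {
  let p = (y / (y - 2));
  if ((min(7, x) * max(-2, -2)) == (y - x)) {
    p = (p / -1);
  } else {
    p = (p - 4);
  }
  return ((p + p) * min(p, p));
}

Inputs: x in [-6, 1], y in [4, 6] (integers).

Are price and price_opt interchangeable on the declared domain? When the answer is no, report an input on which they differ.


The rewrite breaks on x=-4, y=4, where the results are 2 and 8.
price: p = 2; ((min(7, x) * max(-2, -2)) == (y - x)) -> true; p = -1; return 2
price_opt: p = 2; ((min(7, x) * max(-2, -2)) == (y - x)) -> true; p = -2; return 8
verdict: not equivalent; witness: x=-4, y=4


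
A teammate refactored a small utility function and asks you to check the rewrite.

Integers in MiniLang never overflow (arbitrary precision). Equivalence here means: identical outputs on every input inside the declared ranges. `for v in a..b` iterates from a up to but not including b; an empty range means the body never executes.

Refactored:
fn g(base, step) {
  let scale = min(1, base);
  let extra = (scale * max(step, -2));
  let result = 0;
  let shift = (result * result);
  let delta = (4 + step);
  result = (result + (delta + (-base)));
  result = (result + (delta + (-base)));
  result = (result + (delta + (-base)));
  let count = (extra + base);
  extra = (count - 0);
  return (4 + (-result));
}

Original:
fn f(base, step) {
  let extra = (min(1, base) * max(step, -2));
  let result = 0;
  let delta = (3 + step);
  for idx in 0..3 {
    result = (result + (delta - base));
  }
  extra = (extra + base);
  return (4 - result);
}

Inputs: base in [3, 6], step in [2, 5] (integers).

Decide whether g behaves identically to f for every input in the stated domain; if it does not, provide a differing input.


Try base=3, step=2.
f: extra := 2 | result := 0 | delta := 5 | iter idx=0: | result := 2 | iter idx=1: | result := 4 | iter idx=2: | result := 6 | extra := 5 | result -2
g: scale := 1 | extra := 2 | result := 0 | shift := 0 | delta := 6 | result := 3 | result := 6 | result := 9 | count := 5 | extra := 5 | result -5
-2 != -5, so the rewrite changes behavior.
verdict: not equivalent; witness: base=3, step=2


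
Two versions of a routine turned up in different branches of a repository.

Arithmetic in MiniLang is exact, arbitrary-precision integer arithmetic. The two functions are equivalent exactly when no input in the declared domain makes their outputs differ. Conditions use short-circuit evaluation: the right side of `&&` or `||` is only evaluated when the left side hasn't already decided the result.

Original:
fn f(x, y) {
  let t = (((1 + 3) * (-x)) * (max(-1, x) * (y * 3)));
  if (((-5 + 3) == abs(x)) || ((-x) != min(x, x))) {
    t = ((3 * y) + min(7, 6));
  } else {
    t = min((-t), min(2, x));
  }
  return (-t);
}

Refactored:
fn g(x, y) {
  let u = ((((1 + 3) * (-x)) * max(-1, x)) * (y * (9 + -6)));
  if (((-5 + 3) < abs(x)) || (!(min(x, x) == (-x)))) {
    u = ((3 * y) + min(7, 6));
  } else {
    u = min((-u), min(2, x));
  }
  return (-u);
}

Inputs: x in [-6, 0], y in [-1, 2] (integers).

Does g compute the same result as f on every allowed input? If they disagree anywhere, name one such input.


Consider the input x=0, y=-1.
f: t := 0 | (((-5 + 3) == abs(x)) || ((-x) != min(x, x))): false | t := 0 | result 0
g: u := 0 | (((-5 + 3) < abs(x)) || (!(min(x, x) == (-x)))): true | u := 3 | result -3
0 against -3: the behavior changed.
verdict: not equivalent; witness: x=0, y=-1


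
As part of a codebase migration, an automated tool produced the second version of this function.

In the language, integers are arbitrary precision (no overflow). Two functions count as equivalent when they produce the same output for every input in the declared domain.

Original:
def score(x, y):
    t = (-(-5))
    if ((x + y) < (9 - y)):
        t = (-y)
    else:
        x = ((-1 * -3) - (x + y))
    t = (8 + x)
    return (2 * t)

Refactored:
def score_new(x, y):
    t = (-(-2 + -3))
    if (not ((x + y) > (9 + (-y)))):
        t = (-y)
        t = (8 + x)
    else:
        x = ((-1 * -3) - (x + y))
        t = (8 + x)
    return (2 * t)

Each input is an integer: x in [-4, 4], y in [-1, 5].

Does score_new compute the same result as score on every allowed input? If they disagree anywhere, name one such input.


The rewrite breaks on x=1, y=4, where the results are 12 and 18.
score: t becomes 5; next ((x + y) < (9 - y)) evaluates to false; next x becomes -2; next t becomes 6; next final value 12
score_new: t becomes 5; next (not ((x + y) > (9 + (-y)))) evaluates to true; next t becomes -4; next t becomes 9; next final value 18
verdict: not equivalent; witness: x=1, y=4


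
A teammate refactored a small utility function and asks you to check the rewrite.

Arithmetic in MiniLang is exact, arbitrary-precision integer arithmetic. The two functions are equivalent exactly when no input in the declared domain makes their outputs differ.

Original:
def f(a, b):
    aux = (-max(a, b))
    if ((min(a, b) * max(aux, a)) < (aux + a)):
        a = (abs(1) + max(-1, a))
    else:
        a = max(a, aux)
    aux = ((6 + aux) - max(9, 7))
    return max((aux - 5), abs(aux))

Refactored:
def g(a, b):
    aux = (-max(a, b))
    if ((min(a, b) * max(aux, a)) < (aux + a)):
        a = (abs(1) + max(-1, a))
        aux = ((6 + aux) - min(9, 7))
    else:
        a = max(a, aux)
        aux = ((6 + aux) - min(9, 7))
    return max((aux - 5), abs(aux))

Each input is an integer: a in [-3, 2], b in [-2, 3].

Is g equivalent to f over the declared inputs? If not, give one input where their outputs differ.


Take a=-3, b=-1.
f: aux becomes 1; next ((min(a, b) * max(aux, a)) < (aux + a)) evaluates to true; next a becomes 0; next aux becomes -2; next final value 2
g: aux becomes 1; next ((min(a, b) * max(aux, a)) < (aux + a)) evaluates to true; next a becomes 0; next aux becomes 0; next final value 0
2 vs 0 — the two versions disagree here.
verdict: not equivalent; witness: a=-3, b=-1


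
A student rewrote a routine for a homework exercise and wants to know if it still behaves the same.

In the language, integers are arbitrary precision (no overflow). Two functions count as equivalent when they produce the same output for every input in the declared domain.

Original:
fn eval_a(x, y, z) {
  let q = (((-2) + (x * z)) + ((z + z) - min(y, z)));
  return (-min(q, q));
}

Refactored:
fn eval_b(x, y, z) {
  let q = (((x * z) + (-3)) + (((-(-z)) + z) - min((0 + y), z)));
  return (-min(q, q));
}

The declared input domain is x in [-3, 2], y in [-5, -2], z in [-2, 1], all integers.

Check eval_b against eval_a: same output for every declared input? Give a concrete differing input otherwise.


Run the pair on x=-3, y=-5, z=-2.
eval_a: q := 5 | result -5
eval_b: q := 4 | result -4
-5 vs -4 — the two versions disagree here.
verdict: not equivalent; witness: x=-3, y=-5, z=-2


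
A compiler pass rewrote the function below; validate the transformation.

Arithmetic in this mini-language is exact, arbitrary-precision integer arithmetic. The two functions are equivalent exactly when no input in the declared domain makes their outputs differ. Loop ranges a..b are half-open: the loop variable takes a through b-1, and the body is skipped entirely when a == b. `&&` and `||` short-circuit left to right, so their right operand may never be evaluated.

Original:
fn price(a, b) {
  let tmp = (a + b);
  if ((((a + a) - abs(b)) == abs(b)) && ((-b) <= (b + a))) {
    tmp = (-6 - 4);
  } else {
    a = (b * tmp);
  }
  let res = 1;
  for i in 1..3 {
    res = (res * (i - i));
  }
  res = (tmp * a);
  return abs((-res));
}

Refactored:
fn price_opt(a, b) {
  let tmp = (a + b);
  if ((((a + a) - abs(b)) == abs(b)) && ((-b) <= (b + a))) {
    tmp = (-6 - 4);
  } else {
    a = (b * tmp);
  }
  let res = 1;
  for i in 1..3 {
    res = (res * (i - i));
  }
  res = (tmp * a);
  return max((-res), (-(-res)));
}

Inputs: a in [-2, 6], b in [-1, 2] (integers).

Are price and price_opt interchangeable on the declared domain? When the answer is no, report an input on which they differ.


The two versions differ — the changes include min/max/abs usage differs.
One worked example (a=1, b=0) — price: tmp becomes 1; next ((((a + a) - abs(b)) == abs(b)) && ((-b) <= (b + a))) evaluates to false; next a becomes 0; next res becomes 1; next at i=1:; next res becomes 0; next at i=2:; next res becomes 0; next res becomes 0; next final value 0; price_opt: tmp becomes 1; next ((((a + a) - abs(b)) == abs(b)) && ((-b) <= (b + a))) evaluates to false; next a becomes 0; next res becomes 1; next at i=1:; next res becomes 0; next at i=2:; next res becomes 0; next res becomes 0; next final value 0; agreement on 0.
Across all 36 domain points the two functions coincide.
verdict: equivalent


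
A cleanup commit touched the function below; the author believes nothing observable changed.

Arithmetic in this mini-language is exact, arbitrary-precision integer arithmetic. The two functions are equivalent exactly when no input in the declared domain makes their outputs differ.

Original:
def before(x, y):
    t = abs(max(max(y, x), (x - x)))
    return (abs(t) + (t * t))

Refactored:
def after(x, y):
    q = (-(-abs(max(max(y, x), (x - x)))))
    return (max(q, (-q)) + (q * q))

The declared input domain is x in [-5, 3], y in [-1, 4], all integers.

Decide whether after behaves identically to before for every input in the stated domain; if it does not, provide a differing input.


Comparing the listings, the differences include: local variable names differ, and min/max/abs usage differs.
Tracing x=2, y=-1: before: t=2, then returns 6 | after: q=2, then returns 6 — matching result 6.
Checked all 54 inputs in the declared domain: the outputs agree on every one.
verdict: equivalent


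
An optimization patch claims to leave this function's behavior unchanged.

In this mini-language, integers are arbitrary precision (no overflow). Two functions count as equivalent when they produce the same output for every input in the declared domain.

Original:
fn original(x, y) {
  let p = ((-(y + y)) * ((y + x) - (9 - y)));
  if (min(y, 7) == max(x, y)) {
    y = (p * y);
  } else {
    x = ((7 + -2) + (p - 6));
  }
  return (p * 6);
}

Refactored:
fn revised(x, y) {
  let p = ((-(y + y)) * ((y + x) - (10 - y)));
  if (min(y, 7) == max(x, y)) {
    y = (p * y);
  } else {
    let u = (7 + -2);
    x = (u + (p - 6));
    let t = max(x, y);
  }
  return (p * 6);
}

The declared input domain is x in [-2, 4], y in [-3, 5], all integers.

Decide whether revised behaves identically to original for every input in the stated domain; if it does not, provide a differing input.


These are not equivalent — on x=-2, y=-3 the outputs split (-612 vs -648).
original: p = -102; (min(y, 7) == max(x, y)) -> false; x = -103; return -612
revised: p = -108; (min(y, 7) == max(x, y)) -> false; u = 5; x = -109; t = -3; return -648
verdict: not equivalent; witness: x=-2, y=-3


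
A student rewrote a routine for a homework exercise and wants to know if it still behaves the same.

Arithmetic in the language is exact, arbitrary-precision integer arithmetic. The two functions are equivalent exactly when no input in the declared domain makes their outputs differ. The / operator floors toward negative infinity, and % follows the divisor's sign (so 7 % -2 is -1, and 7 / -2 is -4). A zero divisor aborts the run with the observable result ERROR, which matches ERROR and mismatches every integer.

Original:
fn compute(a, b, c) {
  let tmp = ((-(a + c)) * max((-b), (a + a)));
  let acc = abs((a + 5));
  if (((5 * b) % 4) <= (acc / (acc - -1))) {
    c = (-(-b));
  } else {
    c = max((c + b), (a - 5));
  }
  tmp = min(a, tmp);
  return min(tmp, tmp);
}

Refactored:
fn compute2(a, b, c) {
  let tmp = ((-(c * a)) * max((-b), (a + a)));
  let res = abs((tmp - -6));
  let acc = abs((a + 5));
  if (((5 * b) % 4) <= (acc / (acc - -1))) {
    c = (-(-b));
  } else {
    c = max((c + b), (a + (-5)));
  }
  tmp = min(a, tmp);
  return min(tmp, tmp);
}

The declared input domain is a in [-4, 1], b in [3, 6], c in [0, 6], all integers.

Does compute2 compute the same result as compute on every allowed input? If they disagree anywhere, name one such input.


Consider the input a=-4, b=3, c=0.
compute: tmp := -12 | acc := 1 | (((5 * b) % 4) <= (acc / (acc - -1))): false | c := 3 | tmp := -12 | result -12
compute2: tmp := 0 | res := 6 | acc := 1 | (((5 * b) % 4) <= (acc / (acc - -1))): false | c := 3 | tmp := -4 | result -4
-12 and -4 differ, so these are not the same function on this domain.
verdict: not equivalent; witness: a=-4, b=3, c=0


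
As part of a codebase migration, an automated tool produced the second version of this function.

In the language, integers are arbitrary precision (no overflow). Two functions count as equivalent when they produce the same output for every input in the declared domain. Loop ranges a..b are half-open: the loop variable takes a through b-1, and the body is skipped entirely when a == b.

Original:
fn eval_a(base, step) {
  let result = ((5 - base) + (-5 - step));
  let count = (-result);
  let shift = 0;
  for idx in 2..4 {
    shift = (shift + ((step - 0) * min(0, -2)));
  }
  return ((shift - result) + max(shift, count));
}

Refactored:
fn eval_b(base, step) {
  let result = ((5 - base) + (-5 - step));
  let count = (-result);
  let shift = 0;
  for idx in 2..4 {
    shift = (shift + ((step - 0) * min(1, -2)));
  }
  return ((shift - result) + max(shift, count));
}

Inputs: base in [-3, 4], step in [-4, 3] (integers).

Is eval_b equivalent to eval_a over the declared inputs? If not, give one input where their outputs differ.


Equivalent. The edit looks behavioral (`0` became `1`), but over these ranges it never changes the outcome.
Sweeping the whole domain (64 inputs) finds no disagreement.
Tracing base=1, step=-3: eval_a: result := 2 | count := -2 | shift := 0 | iter idx=2: | shift := 6 | iter idx=3: | shift := 12 | result 22 | eval_b: result := 2 | count := -2 | shift := 0 | iter idx=2: | shift := 6 | iter idx=3: | shift := 12 | result 22 — matching result 22.
verdict: equivalent


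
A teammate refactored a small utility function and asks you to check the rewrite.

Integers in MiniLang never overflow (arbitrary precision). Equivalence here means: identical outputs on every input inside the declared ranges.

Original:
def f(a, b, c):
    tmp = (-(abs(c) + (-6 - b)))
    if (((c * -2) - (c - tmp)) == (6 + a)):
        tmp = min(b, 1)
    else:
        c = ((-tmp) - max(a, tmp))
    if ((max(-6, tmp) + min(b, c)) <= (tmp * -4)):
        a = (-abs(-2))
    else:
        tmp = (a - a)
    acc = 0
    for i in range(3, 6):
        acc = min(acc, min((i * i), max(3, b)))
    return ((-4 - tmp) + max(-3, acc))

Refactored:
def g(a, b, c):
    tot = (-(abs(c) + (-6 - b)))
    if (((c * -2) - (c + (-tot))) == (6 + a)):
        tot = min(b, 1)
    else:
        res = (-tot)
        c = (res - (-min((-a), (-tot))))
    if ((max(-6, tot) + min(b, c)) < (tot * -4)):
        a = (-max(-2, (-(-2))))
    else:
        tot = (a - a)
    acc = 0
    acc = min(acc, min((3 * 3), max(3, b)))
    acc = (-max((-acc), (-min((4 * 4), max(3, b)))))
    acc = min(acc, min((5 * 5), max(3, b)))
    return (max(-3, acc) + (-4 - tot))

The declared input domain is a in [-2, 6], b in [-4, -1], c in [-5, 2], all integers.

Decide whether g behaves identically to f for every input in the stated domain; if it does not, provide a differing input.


Not equivalent: a=4, b=-4, c=-1 separates them (-5 vs -4).
f: tmp becomes 1; next (((c * -2) - (c - tmp)) == (6 + a)) evaluates to false; next c becomes -5; next ((max(-6, tmp) + min(b, c)) <= (tmp * -4)) evaluates to true; next a becomes -2; next acc becomes 0; next at i=3:; next acc becomes 0; next at i=4:; next acc becomes 0; next at i=5:; next acc becomes 0; next final value -5
g: tot becomes 1; next (((c * -2) - (c + (-tot))) == (6 + a)) evaluates to false; next res becomes -1; next c becomes -5; next ((max(-6, tot) + min(b, c)) < (tot * -4)) evaluates to false; next tot becomes 0; next acc becomes 0; next acc becomes 0; next acc becomes 0; next acc becomes 0; next final value -4
verdict: not equivalent; witness: a=4, b=-4, c=-1


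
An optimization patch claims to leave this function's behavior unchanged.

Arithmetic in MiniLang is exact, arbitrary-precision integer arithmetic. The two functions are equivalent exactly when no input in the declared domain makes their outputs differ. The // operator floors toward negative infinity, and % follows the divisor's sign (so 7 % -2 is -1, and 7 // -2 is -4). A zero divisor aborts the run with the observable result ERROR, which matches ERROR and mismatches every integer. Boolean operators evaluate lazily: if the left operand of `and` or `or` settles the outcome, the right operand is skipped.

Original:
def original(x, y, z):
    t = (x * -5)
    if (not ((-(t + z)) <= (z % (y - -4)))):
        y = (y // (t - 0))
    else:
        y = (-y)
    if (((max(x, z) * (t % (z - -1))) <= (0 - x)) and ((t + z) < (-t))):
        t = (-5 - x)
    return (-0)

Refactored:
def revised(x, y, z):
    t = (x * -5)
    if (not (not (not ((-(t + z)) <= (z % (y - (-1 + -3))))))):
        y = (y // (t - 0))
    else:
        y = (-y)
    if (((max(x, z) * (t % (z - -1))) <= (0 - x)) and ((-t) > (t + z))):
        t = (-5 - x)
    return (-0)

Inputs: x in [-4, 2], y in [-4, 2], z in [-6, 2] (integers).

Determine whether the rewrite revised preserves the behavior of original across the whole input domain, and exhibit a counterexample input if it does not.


Although constant usage differs; and comparison usage differs; and arithmetic usage differs; and boolean connective usage differs, 441/441 inputs agree.
verdict: equivalent


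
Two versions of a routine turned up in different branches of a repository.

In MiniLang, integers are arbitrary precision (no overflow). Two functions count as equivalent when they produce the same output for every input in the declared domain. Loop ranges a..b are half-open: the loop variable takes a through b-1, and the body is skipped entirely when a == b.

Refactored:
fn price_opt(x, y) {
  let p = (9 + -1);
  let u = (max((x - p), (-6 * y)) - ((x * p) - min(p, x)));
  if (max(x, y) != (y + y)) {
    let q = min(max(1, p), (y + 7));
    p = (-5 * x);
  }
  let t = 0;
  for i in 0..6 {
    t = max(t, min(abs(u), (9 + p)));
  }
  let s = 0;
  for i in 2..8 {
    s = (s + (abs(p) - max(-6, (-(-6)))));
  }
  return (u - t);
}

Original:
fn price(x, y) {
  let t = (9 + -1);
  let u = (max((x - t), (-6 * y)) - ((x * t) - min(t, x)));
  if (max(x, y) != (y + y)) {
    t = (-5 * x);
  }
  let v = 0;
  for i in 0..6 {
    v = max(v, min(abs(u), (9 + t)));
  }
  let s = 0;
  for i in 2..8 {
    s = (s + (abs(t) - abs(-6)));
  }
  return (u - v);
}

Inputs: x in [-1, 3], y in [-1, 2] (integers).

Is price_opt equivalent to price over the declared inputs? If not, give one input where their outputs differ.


This is a faithful refactor — min/max/abs usage differs; and local variable names differ; and statement counts differ; and constant usage differs; and arithmetic usage differs, but the computed results match everywhere.
Tracing x=1, y=2: price: t := 8 | u := -14 | (max(x, y) != (y + y)): true | t := -5 | v := 0 | iter i=0: | v := 4 | iter i=1: | v := 4 | iter i=2: | v := 4 | iter i=3: | v := 4 | iter i=4: | v := 4 | iter i=5: | v := 4 | s := 0 | iter i=2: | s := -1 | iter i=3: | s := -2 | iter i=4: | s := -3 | iter i=5: | s := -4 | iter i=6: | s := -5 | iter i=7: | s := -6 | result -18 | price_opt: p := 8 | u := -14 | (max(x, y) != (y + y)): true | q := 8 | p := -5 | t := 0 | iter i=0: | t := 4 | iter i=1: | t := 4 | iter i=2: | t := 4 | iter i=3: | t := 4 | iter i=4: | t := 4 | iter i=5: | t := 4 | s := 0 | iter i=2: | s := -1 | iter i=3: | s := -2 | iter i=4: | s := -3 | iter i=5: | s := -4 | iter i=6: | s := -5 | iter i=7: | s := -6 | result -18 — matching result -18.
Sweeping the whole domain (20 inputs) finds no disagreement.
verdict: equivalent


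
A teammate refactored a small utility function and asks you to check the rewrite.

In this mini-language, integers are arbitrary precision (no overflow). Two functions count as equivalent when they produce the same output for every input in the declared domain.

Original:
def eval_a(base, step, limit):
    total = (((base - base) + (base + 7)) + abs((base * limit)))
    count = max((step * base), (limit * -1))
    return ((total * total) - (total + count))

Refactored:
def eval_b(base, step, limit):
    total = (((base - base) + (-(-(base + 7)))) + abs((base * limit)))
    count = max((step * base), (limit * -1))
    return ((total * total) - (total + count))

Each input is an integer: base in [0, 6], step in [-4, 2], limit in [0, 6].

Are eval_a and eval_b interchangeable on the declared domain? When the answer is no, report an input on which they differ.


Changes here: same computation, different form; the full 343-point sweep finds no disagreement.
verdict: equivalent


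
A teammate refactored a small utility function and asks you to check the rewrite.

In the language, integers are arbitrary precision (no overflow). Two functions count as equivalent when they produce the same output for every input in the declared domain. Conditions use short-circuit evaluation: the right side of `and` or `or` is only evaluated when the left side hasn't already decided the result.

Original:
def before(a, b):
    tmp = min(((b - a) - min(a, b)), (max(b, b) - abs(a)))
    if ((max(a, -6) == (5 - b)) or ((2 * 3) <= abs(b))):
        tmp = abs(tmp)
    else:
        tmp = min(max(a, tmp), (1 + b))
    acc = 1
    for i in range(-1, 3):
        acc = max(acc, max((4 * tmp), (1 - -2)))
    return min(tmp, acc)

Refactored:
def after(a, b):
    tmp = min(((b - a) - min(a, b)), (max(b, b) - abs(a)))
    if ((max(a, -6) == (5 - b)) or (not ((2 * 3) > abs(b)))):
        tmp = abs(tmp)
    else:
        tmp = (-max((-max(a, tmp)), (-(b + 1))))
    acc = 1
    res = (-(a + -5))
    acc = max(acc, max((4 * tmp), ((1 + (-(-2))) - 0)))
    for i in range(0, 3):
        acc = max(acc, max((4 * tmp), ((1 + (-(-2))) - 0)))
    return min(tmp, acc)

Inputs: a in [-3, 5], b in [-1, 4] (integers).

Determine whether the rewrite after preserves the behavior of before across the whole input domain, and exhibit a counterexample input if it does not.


Changes here: min/max/abs usage differs, plus comparison usage differs, plus local variable names differ, plus boolean connective usage differs, plus arithmetic usage differs, plus loop structure differs, plus constant usage differs, plus statement counts differ; the full 54-point sweep finds no disagreement.
verdict: equivalent


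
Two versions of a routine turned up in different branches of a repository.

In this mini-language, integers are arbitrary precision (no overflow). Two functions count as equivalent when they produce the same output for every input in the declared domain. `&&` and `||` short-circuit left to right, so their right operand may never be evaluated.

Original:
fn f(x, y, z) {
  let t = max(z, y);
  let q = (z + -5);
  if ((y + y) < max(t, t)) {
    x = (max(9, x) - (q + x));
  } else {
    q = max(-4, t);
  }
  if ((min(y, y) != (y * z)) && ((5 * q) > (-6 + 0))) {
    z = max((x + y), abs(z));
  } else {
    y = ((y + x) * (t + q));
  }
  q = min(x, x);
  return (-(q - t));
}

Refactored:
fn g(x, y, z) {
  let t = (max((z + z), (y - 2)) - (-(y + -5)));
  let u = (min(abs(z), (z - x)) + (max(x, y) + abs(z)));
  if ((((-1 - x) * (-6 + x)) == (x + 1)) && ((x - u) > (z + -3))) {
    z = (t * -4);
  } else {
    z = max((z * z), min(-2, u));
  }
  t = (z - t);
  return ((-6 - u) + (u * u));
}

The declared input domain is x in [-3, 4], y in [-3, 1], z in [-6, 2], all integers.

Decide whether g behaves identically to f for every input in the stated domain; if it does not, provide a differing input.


Evaluate both at x=-3, y=-3, z=-6.
f: t=-3, then q=-11, then ((y + y) < max(t, t)) is true, then x=23, then ((min(y, y) != (y * z)) && ((5 * q) > (-6 + 0))) is false, then y=-280, then q=23, then returns -26
g: t=-13, then u=0, then ((((-1 - x) * (-6 + x)) == (x + 1)) && ((x - u) > (z + -3))) is false, then z=36, then t=49, then returns -6
-26 and -6 differ, so these are not the same function on this domain.
verdict: not equivalent; witness: x=-3, y=-3, z=-6


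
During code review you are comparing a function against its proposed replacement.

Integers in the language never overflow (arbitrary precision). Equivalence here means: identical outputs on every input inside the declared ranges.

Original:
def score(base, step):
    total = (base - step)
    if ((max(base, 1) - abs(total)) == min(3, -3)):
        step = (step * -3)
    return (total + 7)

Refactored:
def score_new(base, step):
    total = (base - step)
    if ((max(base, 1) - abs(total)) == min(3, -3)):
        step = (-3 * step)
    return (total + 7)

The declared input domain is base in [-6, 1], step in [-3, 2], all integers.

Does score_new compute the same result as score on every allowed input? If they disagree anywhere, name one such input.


Side by side, the visible changes include: same computation, different form.
One worked example (base=0, step=0) — score: total := 0 | ((max(base, 1) - abs(total)) == min(3, -3)): false | result 7; score_new: total := 0 | ((max(base, 1) - abs(total)) == min(3, -3)): false | result 7; agreement on 7.
Across all 48 domain points the two functions coincide.
verdict: equivalent


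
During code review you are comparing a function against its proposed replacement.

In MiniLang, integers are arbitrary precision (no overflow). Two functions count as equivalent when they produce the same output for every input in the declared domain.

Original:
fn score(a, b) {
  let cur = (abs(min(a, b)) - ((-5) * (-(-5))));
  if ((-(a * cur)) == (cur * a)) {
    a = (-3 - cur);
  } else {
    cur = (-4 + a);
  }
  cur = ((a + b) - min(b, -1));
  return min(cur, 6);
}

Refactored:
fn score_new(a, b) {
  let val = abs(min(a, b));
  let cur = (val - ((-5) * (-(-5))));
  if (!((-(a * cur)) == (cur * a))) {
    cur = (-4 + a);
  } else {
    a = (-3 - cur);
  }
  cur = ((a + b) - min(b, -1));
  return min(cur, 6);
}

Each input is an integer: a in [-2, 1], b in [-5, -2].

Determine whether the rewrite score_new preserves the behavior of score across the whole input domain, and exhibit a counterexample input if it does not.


Comparing the listings, the differences include: boolean connective usage differs; statement counts differ; local variable names differ.
One worked example (a=1, b=-3) — score: cur := 28 | ((-(a * cur)) == (cur * a)): false | cur := -3 | cur := 1 | result 1; score_new: val := 3 | cur := 28 | (!((-(a * cur)) == (cur * a))): true | cur := -3 | cur := 1 | result 1; agreement on 1.
Across all 16 domain points the two functions coincide.
verdict: equivalent


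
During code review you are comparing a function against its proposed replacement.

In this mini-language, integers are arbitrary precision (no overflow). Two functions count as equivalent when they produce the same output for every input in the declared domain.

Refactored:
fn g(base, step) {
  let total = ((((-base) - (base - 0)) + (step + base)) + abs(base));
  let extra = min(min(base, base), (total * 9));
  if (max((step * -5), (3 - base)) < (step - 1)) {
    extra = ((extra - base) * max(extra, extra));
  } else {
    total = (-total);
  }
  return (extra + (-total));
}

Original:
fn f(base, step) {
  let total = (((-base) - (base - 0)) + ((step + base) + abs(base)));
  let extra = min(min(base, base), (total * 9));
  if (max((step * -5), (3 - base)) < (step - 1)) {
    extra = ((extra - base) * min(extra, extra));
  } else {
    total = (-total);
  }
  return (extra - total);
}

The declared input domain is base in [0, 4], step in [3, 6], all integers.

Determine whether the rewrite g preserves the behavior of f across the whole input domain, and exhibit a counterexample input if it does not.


The suspicious edit (`min(extra, extra)` became `max(extra, extra)`) never changes the result for any input inside the declared domain; all 20 inputs agree.
verdict: equivalent


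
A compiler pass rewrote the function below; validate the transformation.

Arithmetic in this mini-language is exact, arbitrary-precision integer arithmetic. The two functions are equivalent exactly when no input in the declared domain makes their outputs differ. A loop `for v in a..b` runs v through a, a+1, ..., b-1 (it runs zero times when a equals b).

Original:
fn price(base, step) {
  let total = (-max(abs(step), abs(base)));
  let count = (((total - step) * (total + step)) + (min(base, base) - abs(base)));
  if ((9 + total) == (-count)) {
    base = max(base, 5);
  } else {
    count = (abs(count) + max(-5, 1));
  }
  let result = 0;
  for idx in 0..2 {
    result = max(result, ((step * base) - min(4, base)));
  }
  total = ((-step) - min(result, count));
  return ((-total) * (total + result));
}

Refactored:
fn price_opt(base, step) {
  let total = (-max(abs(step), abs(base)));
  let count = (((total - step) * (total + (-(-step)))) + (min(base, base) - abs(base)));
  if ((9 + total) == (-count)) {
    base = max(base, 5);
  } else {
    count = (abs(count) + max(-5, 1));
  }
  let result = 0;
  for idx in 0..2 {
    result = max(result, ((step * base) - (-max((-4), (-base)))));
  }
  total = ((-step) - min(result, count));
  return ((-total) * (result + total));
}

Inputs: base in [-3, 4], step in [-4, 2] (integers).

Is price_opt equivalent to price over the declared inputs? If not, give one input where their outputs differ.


The two are interchangeable: min/max/abs usage differs, and every declared input agrees.
Tracing base=0, step=0: price: total=0, then count=0, then ((9 + total) == (-count)) is false, then count=1, then result=0, then (idx=0), then result=0, then (idx=1), then result=0, then total=0, then returns 0 | price_opt: total=0, then count=0, then ((9 + total) == (-count)) is false, then count=1, then result=0, then (idx=0), then result=0, then (idx=1), then result=0, then total=0, then returns 0 — matching result 0.
An exhaustive pass over the 56 declared inputs shows identical outputs.
verdict: equivalent


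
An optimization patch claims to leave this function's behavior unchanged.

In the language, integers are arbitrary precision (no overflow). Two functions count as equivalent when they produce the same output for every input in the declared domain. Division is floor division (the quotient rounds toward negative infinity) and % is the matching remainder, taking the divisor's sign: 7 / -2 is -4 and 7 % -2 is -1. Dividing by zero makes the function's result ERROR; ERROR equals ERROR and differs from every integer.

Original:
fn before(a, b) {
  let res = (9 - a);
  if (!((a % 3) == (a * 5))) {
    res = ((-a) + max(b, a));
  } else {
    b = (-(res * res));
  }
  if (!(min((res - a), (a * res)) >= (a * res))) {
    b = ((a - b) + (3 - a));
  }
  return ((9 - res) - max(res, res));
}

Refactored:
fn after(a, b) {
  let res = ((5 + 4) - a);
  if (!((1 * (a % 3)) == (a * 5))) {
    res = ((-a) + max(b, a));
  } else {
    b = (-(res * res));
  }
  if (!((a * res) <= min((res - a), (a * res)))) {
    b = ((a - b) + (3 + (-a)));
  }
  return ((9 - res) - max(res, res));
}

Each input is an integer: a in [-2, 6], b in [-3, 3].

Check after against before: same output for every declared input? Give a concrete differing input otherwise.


Reading the diff, among the changes: arithmetic usage differs; also constant usage differs; also comparison usage differs.
Tracing a=5, b=3: before: res=4, then (!((a % 3) == (a * 5))) is true, then res=0, then (!(min((res - a), (a * res)) >= (a * res))) is true, then b=0, then returns 9 | after: res=4, then (!((1 * (a % 3)) == (a * 5))) is true, then res=0, then (!((a * res) <= min((res - a), (a * res)))) is true, then b=0, then returns 9 — matching result 9.
An exhaustive pass over the 63 declared inputs shows identical outputs.
verdict: equivalent
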